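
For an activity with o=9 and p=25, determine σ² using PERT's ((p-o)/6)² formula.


σ² = ((p - o) / 6)² = (p - o)² / 36
= (25 - 9)² / 36
= 16² / 36
= 256 / 36
= 7.1111


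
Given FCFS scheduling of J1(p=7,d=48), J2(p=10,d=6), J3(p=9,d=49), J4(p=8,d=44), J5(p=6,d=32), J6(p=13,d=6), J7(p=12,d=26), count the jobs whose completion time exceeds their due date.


Completion vs due date:
  J1: C=7, d=48 → on time
  J2: C=17, d=6 → TARDY
  J3: C=26, d=49 → on time
  J4: C=34, d=44 → on time
  J5: C=40, d=32 → TARDY
  J6: C=53, d=6 → TARDY
  J7: C=65, d=26 → TARDY
Tardy jobs: J2, J5, J6, J7
Count = 4


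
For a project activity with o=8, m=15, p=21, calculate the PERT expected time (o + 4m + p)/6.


te = (o + 4m + p) / 6
= (8 + 4×15 + 21) / 6
= (8 + 60 + 21) / 6
= 89 / 6
= 14.83


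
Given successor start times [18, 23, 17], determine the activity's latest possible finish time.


LF = min of all successor start times
Successors start at: [18, 23, 17]
LF = min(18, 23, 17)
= 17


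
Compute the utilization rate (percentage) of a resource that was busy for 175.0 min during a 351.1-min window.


Utilization = busy / total × 100
= 175.0 / 351.1 × 100
= 49.8%


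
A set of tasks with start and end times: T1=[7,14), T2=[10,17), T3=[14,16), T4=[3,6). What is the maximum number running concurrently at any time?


Check each time point for overlaps:
  t=10: 2 tasks active (T1, T2)
Max concurrent = 2


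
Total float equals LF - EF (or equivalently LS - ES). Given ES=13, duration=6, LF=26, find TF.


EF = ES + duration = 13 + 6 = 19
LS = LF - duration = 26 - 6 = 20
Total Float = LF - EF = 26 - 19
(or LS - ES = 20 - 13)
= 7


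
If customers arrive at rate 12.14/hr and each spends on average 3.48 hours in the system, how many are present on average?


Little's law: L = λ × W
= 12.14 × 3.48
= 42.25


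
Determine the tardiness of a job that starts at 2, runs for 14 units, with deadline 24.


Completion = start + processing = 2 + 14 = 16
Tardiness = max(0, C - d) = max(0, 16 - 24)
= max(0, -8)
= 0


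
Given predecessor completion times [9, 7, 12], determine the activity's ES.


ES = max of all predecessor completion times
Predecessors: [9, 7, 12]
ES = max(9, 7, 12)
= 12


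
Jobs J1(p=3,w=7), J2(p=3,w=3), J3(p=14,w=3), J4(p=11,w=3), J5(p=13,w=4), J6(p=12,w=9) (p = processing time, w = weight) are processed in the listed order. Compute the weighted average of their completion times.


Completion times:
  J1: C=3, w×C=7×3=21
  J2: C=6, w×C=3×6=18
  J3: C=20, w×C=3×20=60
  J4: C=31, w×C=3×31=93
  J5: C=44, w×C=4×44=176
  J6: C=56, w×C=9×56=504
Sum w×C = 872
Sum w = 29
Weighted avg = 872/29
= 30.07


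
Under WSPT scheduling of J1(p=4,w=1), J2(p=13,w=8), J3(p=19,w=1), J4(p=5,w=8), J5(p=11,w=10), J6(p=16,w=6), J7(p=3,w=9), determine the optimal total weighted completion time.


WSPT order (by p/w): J7 → J4 → J5 → J2 → J6 → J1 → J3
  J7: C=3, w·C=9×3=27
  J4: C=8, w·C=8×8=64
  J5: C=19, w·C=10×19=190
  J2: C=32, w·C=8×32=256
  J6: C=48, w·C=6×48=288
  J1: C=52, w·C=1×52=52
  J3: C=71, w·C=1×71=71
Σ w·C = 948
= 948


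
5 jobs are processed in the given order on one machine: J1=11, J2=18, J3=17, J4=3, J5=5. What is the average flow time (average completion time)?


Completion times:
  J1: completes at 11
  J2: completes at 29
  J3: completes at 46
  J4: completes at 49
  J5: completes at 54
Sum = 189
Average = 189/5
= 37.80


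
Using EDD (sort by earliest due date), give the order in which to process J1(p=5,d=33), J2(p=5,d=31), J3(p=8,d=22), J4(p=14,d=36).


EDD: sort by earliest due date
  J3: d=22, p=8
  J2: d=31, p=5
  J1: d=33, p=5
  J4: d=36, p=14
Order: J3 → J2 → J1 → J4


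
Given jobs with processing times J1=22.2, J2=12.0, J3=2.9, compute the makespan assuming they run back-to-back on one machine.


Sequential makespan: sum all processing times
= 22.2 + 12.0 + 2.9
= 37.1 time units


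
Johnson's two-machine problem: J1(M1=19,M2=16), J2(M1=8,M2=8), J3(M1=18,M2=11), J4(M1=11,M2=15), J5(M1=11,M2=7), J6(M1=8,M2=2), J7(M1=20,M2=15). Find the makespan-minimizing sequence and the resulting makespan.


Johnson's rule:
Group 1 (M1≤M2, sort by M1): ['J2', 'J4']
Group 2 (M1>M2, sort desc M2): ['J1', 'J7', 'J3', 'J5', 'J6']
Sequence: J2 → J4 → J1 → J7 → J3 → J5 → J6
Makespan calculation:
  J2: M1 done=8, M2 done=16
  J4: M1 done=19, M2 done=34
  J1: M1 done=38, M2 done=54
  J7: M1 done=58, M2 done=73
  J3: M1 done=76, M2 done=87
  J5: M1 done=87, M2 done=94
  J6: M1 done=95, M2 done=97
= Sequence: J2 → J4 → J1 → J7 → J3 → J5 → J6, Makespan: 97


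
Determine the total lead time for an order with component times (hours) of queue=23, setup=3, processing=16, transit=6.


Lead time = queue + setup + processing + transit
= 23 + 3 + 16 + 6
= 48 hours


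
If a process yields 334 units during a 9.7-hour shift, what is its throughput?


Throughput = units / time
= 334 / 9.7
= 34.4 units/hour


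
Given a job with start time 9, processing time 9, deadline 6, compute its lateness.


Completion = 9 + 9 = 18
Lateness = C - d = 18 - 6
= 12


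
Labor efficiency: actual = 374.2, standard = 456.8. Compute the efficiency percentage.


Efficiency = (actual / standard) × 100
= (374.2 / 456.8) × 100
= 81.9%


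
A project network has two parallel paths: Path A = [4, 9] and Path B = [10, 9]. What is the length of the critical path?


Path A: 4 + 9 = 13
Path B: 10 + 9 = 19
Critical path = longest = max(13, 19)
= 19 (Path B)


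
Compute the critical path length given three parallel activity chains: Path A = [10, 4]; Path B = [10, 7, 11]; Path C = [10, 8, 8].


Path A: 10 + 4 = 14
Path B: 10 + 7 + 11 = 28
Path C: 10 + 8 + 8 = 26
Critical path = longest = max(14, 28, 26)
= 28 (Path B)


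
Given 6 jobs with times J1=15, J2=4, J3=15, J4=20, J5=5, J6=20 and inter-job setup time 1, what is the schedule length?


Makespan = Σ processing + (n-1) × setup
= (15 + 4 + 15 + 20 + 5 + 20) + (6-1)×1
= 79 + 5
= 84 time units


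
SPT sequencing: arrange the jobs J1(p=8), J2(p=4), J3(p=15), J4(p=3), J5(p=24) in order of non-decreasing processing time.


SPT: sort by shortest processing time
  J4: p=3
  J2: p=4
  J1: p=8
  J3: p=15
  J5: p=24
Order: J4 → J2 → J1 → J3 → J5


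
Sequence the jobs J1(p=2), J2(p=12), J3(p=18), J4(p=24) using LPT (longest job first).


LPT: sort by longest processing time first
  J4: p=24
  J3: p=18
  J2: p=12
  J1: p=2
Order: J4 → J3 → J2 → J1


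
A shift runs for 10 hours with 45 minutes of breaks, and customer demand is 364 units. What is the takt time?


Available = 10×60 - 45 = 555 min
Takt time = 555 / 364
= 1.52 min/unit


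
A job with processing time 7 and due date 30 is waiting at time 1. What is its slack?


Slack = due - current_time - processing
= 30 - 1 - 7
= 22


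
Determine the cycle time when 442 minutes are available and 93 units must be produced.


Cycle time = available time / demand
= 442 / 93
= 4.75 min/unit


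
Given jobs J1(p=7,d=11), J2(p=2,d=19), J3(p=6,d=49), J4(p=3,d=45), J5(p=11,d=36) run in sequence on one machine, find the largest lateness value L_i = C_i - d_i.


Lateness per job (L = C - d):
  J1: C=7, d=11, L=-4
  J2: C=9, d=19, L=-10
  J3: C=15, d=49, L=-34
  J4: C=18, d=45, L=-27
  J5: C=29, d=36, L=-7
Lmax = max(-4, -10, -34, -27, -7)
= -4


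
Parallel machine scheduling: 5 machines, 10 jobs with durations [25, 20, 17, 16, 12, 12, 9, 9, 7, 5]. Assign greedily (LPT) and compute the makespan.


Jobs (LPT sorted): [25, 20, 17, 16, 12, 12, 9, 9, 7, 5]
Machines: 5
  J=25 → Machine 1 (load: 0+25=25)
  J=20 → Machine 2 (load: 0+20=20)
  J=17 → Machine 3 (load: 0+17=17)
  J=16 → Machine 4 (load: 0+16=16)
  J=12 → Machine 5 (load: 0+12=12)
  J=12 → Machine 5 (load: 12+12=24)
  J=9 → Machine 4 (load: 16+9=25)
  J=9 → Machine 3 (load: 17+9=26)
  J=7 → Machine 2 (load: 20+7=27)
  J=5 → Machine 5 (load: 24+5=29)
Machine loads: [25, 27, 26, 25, 29]
Makespan = max = 29 time units


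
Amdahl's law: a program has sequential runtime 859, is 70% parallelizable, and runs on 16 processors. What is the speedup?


Amdahl's law: T_p = T × ((1-p) + p/N)
= 859 × ((1-0.7) + 0.7/16)
= 859 × (0.30 + 0.0437)
= 859 × 0.3438
= 295.28
Speedup = 859/295.28
= 2.91×


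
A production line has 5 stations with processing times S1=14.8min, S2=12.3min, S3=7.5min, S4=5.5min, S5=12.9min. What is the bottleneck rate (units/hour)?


Bottleneck = longest station time
Station times: [14.8, 12.3, 7.5, 5.5, 12.9]
Max = 14.8 min
Rate = 60 / 14.8
= 4.05 units/hour (bottleneck: 14.8min)


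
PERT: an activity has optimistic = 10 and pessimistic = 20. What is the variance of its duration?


σ² = ((p - o) / 6)² = (p - o)² / 36
= (20 - 10)² / 36
= 10² / 36
= 100 / 36
= 2.7778


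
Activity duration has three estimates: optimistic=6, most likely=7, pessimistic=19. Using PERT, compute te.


te = (o + 4m + p) / 6
= (6 + 4×7 + 19) / 6
= (6 + 28 + 19) / 6
= 53 / 6
= 8.83


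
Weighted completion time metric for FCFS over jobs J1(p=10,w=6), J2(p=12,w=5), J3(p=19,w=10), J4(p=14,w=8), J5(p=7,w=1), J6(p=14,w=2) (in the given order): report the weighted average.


Completion times:
  J1: C=10, w×C=6×10=60
  J2: C=22, w×C=5×22=110
  J3: C=41, w×C=10×41=410
  J4: C=55, w×C=8×55=440
  J5: C=62, w×C=1×62=62
  J6: C=76, w×C=2×76=152
Sum w×C = 1234
Sum w = 32
Weighted avg = 1234/32
= 38.56


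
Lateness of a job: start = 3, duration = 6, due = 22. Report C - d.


Completion = 3 + 6 = 9
Lateness = C - d = 9 - 22
= -13


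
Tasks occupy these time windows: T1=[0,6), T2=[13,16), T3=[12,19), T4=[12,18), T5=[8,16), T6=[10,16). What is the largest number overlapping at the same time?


Check each time point for overlaps:
  t=13: 5 tasks active (T2, T3, T4, T5, T6)
Max concurrent = 5


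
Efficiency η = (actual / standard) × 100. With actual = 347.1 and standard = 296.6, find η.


Efficiency = (actual / standard) × 100
= (347.1 / 296.6) × 100
= 117.0%


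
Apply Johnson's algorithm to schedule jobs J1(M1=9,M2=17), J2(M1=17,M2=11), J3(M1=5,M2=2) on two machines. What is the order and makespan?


Johnson's rule:
Group 1 (M1≤M2, sort by M1): ['J1']
Group 2 (M1>M2, sort desc M2): ['J2', 'J3']
Sequence: J1 → J2 → J3
Makespan calculation:
  J1: M1 done=9, M2 done=26
  J2: M1 done=26, M2 done=37
  J3: M1 done=31, M2 done=39
= Sequence: J1 → J2 → J3, Makespan: 39


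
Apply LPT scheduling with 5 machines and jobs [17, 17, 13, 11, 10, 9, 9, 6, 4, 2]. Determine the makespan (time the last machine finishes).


Jobs (LPT sorted): [17, 17, 13, 11, 10, 9, 9, 6, 4, 2]
Machines: 5
  J=17 → Machine 1 (load: 0+17=17)
  J=17 → Machine 2 (load: 0+17=17)
  J=13 → Machine 3 (load: 0+13=13)
  J=11 → Machine 4 (load: 0+11=11)
  J=10 → Machine 5 (load: 0+10=10)
  J=9 → Machine 5 (load: 10+9=19)
  J=9 → Machine 4 (load: 11+9=20)
  J=6 → Machine 3 (load: 13+6=19)
  J=4 → Machine 1 (load: 17+4=21)
  J=2 → Machine 2 (load: 17+2=19)
Machine loads: [21, 19, 19, 20, 19]
Makespan = max = 21 time units


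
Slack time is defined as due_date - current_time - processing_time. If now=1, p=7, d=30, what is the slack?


Slack = due - current_time - processing
= 30 - 1 - 7
= 22


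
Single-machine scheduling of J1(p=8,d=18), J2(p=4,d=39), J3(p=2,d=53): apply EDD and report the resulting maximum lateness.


EDD order: J1 → J2 → J3
Completion and lateness:
  J1: C=8, d=18, L=8-18=-10
  J2: C=12, d=39, L=12-39=-27
  J3: C=14, d=53, L=14-53=-39
Lmax = max(-10, -27, -39)
= -10


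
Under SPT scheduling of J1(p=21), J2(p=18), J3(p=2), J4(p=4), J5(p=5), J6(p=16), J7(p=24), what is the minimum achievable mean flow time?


SPT order: J3 → J4 → J5 → J6 → J2 → J1 → J7
Completion times:
  J3: C=2
  J4: C=6
  J5: C=11
  J6: C=27
  J2: C=45
  J1: C=66
  J7: C=90
Sum = 247, n = 7
Mean flow = 247/7
= 35.29


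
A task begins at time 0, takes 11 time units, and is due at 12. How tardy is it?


Completion = start + processing = 0 + 11 = 11
Tardiness = max(0, C - d) = max(0, 11 - 12)
= max(0, -1)
= 0


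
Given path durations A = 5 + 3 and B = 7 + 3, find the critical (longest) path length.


Path A: 5 + 3 = 8
Path B: 7 + 3 = 10
Critical path = longest = max(8, 10)
= 10 (Path B)


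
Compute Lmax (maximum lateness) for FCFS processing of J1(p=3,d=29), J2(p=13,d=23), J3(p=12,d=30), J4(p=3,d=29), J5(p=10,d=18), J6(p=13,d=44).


Lateness per job (L = C - d):
  J1: C=3, d=29, L=-26
  J2: C=16, d=23, L=-7
  J3: C=28, d=30, L=-2
  J4: C=31, d=29, L=2
  J5: C=41, d=18, L=23
  J6: C=54, d=44, L=10
Lmax = max(-26, -7, -2, 2, 23, 10)
= 23


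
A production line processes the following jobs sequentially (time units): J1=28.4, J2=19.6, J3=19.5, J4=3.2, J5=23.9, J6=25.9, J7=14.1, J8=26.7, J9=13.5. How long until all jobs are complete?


Sequential makespan: sum all processing times
= 28.4 + 19.6 + 19.5 + 3.2 + 23.9 + 25.9 + 14.1 + 26.7 + 13.5
= 174.8 time units


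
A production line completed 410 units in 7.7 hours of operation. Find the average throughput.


Throughput = units / time
= 410 / 7.7
= 53.2 units/hour


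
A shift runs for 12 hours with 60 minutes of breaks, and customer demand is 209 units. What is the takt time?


Available = 12×60 - 60 = 660 min
Takt time = 660 / 209
= 3.16 min/unit


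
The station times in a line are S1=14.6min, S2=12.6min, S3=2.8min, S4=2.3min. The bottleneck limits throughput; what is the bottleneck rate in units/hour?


Bottleneck = longest station time
Station times: [14.6, 12.6, 2.8, 2.3]
Max = 14.6 min
Rate = 60 / 14.6
= 4.11 units/hour (bottleneck: 14.6min)


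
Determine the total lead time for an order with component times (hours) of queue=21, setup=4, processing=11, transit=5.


Lead time = queue + setup + processing + transit
= 21 + 4 + 11 + 5
= 41 hours


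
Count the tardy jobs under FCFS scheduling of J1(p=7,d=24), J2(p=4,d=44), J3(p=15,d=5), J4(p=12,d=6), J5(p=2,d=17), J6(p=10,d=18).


Completion vs due date:
  J1: C=7, d=24 → on time
  J2: C=11, d=44 → on time
  J3: C=26, d=5 → TARDY
  J4: C=38, d=6 → TARDY
  J5: C=40, d=17 → TARDY
  J6: C=50, d=18 → TARDY
Tardy jobs: J3, J4, J5, J6
Count = 4


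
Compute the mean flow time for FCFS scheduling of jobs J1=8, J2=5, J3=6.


Completion times:
  J1: completes at 8
  J2: completes at 13
  J3: completes at 19
Sum = 40
Average = 40/3
= 13.33


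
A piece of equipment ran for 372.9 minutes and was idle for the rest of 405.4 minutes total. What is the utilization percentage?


Utilization = busy / total × 100
= 372.9 / 405.4 × 100
= 92.0%


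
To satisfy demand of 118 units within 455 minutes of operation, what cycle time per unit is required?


Cycle time = available time / demand
= 455 / 118
= 3.86 min/unit


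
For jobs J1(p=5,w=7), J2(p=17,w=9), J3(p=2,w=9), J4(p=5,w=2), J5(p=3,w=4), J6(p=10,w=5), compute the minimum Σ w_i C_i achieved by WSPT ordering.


WSPT order (by p/w): J3 → J1 → J5 → J2 → J6 → J4
  J3: C=2, w·C=9×2=18
  J1: C=7, w·C=7×7=49
  J5: C=10, w·C=4×10=40
  J2: C=27, w·C=9×27=243
  J6: C=37, w·C=5×37=185
  J4: C=42, w·C=2×42=84
Σ w·C = 619
= 619


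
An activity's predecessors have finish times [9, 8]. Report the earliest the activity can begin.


ES = max of all predecessor completion times
Predecessors: [9, 8]
ES = max(9, 8)
= 9


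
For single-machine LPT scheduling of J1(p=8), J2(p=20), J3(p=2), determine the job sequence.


LPT: sort by longest processing time first
  J2: p=20
  J1: p=8
  J3: p=2
Order: J2 → J1 → J3


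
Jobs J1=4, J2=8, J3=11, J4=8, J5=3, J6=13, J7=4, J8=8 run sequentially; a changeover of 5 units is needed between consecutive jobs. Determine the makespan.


Makespan = Σ processing + (n-1) × setup
= (4 + 8 + 11 + 8 + 3 + 13 + 4 + 8) + (8-1)×5
= 59 + 35
= 94 time units


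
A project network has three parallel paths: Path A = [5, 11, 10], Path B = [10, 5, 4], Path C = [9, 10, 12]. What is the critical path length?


Path A: 5 + 11 + 10 = 26
Path B: 10 + 5 + 4 = 19
Path C: 9 + 10 + 12 = 31
Critical path = longest = max(26, 19, 31)
= 31 (Path C)


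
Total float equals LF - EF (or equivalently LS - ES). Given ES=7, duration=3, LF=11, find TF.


EF = ES + duration = 7 + 3 = 10
LS = LF - duration = 11 - 3 = 8
Total Float = LF - EF = 11 - 10
(or LS - ES = 8 - 7)
= 1


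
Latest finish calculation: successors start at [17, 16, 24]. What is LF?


LF = min of all successor start times
Successors start at: [17, 16, 24]
LF = min(17, 16, 24)
= 16


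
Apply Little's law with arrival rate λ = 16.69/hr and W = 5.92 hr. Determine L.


Little's law: L = λ × W
= 16.69 × 5.92
= 98.80


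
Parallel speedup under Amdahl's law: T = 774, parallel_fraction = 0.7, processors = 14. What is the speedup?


Amdahl's law: T_p = T × ((1-p) + p/N)
= 774 × ((1-0.7) + 0.7/14)
= 774 × (0.30 + 0.0500)
= 774 × 0.3500
= 270.90
Speedup = 774/270.90
= 2.86×


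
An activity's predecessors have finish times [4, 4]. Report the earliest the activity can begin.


ES = max of all predecessor completion times
Predecessors: [4, 4]
ES = max(4, 4)
= 4


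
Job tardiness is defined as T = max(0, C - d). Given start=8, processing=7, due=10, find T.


Completion = start + processing = 8 + 7 = 15
Tardiness = max(0, C - d) = max(0, 15 - 10)
= max(0, 5)
= 5


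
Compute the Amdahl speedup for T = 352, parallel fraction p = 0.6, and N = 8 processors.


Amdahl's law: T_p = T × ((1-p) + p/N)
= 352 × ((1-0.6) + 0.6/8)
= 352 × (0.40 + 0.0750)
= 352 × 0.4750
= 167.20
Speedup = 352/167.20
= 2.11×


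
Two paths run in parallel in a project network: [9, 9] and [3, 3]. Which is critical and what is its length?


Path A: 9 + 9 = 18
Path B: 3 + 3 = 6
Critical path = longest = max(18, 6)
= 18 (Path A)


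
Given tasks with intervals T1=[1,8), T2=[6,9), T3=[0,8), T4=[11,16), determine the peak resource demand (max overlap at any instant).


Check each time point for overlaps:
  t=6: 3 tasks active (T1, T2, T3)
Max concurrent = 3


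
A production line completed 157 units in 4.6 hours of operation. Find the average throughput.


Throughput = units / time
= 157 / 4.6
= 34.1 units/hour


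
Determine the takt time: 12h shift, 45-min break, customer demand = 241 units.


Available = 12×60 - 45 = 675 min
Takt time = 675 / 241
= 2.80 min/unit


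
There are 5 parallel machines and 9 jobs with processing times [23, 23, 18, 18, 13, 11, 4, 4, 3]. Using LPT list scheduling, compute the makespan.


Jobs (LPT sorted): [23, 23, 18, 18, 13, 11, 4, 4, 3]
Machines: 5
  J=23 → Machine 1 (load: 0+23=23)
  J=23 → Machine 2 (load: 0+23=23)
  J=18 → Machine 3 (load: 0+18=18)
  J=18 → Machine 4 (load: 0+18=18)
  J=13 → Machine 5 (load: 0+13=13)
  J=11 → Machine 5 (load: 13+11=24)
  J=4 → Machine 3 (load: 18+4=22)
  J=4 → Machine 4 (load: 18+4=22)
  J=3 → Machine 3 (load: 22+3=25)
Machine loads: [23, 23, 25, 22, 24]
Makespan = max = 25 time units


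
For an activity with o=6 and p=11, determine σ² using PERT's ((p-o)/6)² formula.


σ² = ((p - o) / 6)² = (p - o)² / 36
= (11 - 6)² / 36
= 5² / 36
= 25 / 36
= 0.6944


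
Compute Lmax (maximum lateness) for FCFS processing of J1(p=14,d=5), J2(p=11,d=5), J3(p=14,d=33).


Lateness per job (L = C - d):
  J1: C=14, d=5, L=9
  J2: C=25, d=5, L=20
  J3: C=39, d=33, L=6
Lmax = max(9, 20, 6)
= 20


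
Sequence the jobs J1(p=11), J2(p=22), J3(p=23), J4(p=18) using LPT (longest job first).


LPT: sort by longest processing time first
  J3: p=23
  J2: p=22
  J4: p=18
  J1: p=11
Order: J3 → J2 → J4 → J1


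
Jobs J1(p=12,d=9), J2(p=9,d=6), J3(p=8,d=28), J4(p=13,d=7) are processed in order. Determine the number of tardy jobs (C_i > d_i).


Completion vs due date:
  J1: C=12, d=9 → TARDY
  J2: C=21, d=6 → TARDY
  J3: C=29, d=28 → TARDY
  J4: C=42, d=7 → TARDY
Tardy jobs: J1, J2, J3, J4
Count = 4


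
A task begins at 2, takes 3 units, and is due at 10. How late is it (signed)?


Completion = 2 + 3 = 5
Lateness = C - d = 5 - 10
= -5


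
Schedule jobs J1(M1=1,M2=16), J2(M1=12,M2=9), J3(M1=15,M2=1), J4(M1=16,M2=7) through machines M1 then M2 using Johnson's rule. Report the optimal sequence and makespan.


Johnson's rule:
Group 1 (M1≤M2, sort by M1): ['J1']
Group 2 (M1>M2, sort desc M2): ['J2', 'J4', 'J3']
Sequence: J1 → J2 → J4 → J3
Makespan calculation:
  J1: M1 done=1, M2 done=17
  J2: M1 done=13, M2 done=26
  J4: M1 done=29, M2 done=36
  J3: M1 done=44, M2 done=45
= Sequence: J1 → J2 → J4 → J3, Makespan: 45


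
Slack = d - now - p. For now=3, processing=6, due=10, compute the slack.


Slack = due - current_time - processing
= 10 - 3 - 6
= 1


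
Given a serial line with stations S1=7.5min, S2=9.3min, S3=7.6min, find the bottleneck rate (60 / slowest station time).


Bottleneck = longest station time
Station times: [7.5, 9.3, 7.6]
Max = 9.3 min
Rate = 60 / 9.3
= 6.45 units/hour (bottleneck: 9.3min)


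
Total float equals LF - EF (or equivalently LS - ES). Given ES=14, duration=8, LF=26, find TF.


EF = ES + duration = 14 + 8 = 22
LS = LF - duration = 26 - 8 = 18
Total Float = LF - EF = 26 - 22
(or LS - ES = 18 - 14)
= 4


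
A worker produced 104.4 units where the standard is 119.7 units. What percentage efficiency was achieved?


Efficiency = (actual / standard) × 100
= (104.4 / 119.7) × 100
= 87.2%


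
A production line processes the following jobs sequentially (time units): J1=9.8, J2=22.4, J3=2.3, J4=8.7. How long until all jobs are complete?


Sequential makespan: sum all processing times
= 9.8 + 22.4 + 2.3 + 8.7
= 43.2 time units


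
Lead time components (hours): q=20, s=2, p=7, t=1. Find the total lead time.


Lead time = queue + setup + processing + transit
= 20 + 2 + 7 + 1
= 30 hours


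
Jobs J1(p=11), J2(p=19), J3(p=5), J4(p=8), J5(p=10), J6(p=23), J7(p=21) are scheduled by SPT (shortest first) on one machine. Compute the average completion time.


SPT order: J3 → J4 → J5 → J1 → J2 → J7 → J6
Completion times:
  J3: C=5
  J4: C=13
  J5: C=23
  J1: C=34
  J2: C=53
  J7: C=74
  J6: C=97
Sum = 299, n = 7
Mean flow = 299/7
= 42.71


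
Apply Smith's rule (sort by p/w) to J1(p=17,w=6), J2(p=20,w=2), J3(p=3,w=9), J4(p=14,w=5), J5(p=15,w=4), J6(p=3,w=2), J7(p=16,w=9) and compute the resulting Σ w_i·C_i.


WSPT order (by p/w): J3 → J6 → J7 → J4 → J1 → J5 → J2
  J3: C=3, w·C=9×3=27
  J6: C=6, w·C=2×6=12
  J7: C=22, w·C=9×22=198
  J4: C=36, w·C=5×36=180
  J1: C=53, w·C=6×53=318
  J5: C=68, w·C=4×68=272
  J2: C=88, w·C=2×88=176
Σ w·C = 1183
= 1183


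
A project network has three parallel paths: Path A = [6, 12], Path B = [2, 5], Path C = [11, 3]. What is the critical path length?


Path A: 6 + 12 = 18
Path B: 2 + 5 = 7
Path C: 11 + 3 = 14
Critical path = longest = max(18, 7, 14)
= 18 (Path A)


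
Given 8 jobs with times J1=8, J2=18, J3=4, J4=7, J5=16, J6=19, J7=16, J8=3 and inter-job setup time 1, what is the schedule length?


Makespan = Σ processing + (n-1) × setup
= (8 + 18 + 4 + 7 + 16 + 19 + 16 + 3) + (8-1)×1
= 91 + 7
= 98 time units


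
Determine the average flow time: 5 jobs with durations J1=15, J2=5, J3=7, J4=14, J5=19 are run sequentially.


Completion times:
  J1: completes at 15
  J2: completes at 20
  J3: completes at 27
  J4: completes at 41
  J5: completes at 60
Sum = 163
Average = 163/5
= 32.60


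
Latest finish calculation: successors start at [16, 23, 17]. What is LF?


LF = min of all successor start times
Successors start at: [16, 23, 17]
LF = min(16, 23, 17)
= 16


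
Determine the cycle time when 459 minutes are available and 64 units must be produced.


Cycle time = available time / demand
= 459 / 64
= 7.17 min/unit


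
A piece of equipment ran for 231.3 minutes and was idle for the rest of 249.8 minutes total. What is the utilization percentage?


Utilization = busy / total × 100
= 231.3 / 249.8 × 100
= 92.6%


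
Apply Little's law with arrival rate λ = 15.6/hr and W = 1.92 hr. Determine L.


Little's law: L = λ × W
= 15.6 × 1.92
= 29.95


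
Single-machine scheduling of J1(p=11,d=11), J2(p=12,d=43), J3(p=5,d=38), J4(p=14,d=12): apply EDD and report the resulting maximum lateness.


EDD order: J1 → J4 → J3 → J2
Completion and lateness:
  J1: C=11, d=11, L=11-11=0
  J4: C=25, d=12, L=25-12=13
  J3: C=30, d=38, L=30-38=-8
  J2: C=42, d=43, L=42-43=-1
Lmax = max(0, 13, -8, -1)
= 13


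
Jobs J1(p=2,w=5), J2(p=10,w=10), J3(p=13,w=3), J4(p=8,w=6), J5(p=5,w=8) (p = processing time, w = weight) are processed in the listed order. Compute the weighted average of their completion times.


Completion times:
  J1: C=2, w×C=5×2=10
  J2: C=12, w×C=10×12=120
  J3: C=25, w×C=3×25=75
  J4: C=33, w×C=6×33=198
  J5: C=38, w×C=8×38=304
Sum w×C = 707
Sum w = 32
Weighted avg = 707/32
= 22.09


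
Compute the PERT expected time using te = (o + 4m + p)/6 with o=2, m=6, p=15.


te = (o + 4m + p) / 6
= (2 + 4×6 + 15) / 6
= (2 + 24 + 15) / 6
= 41 / 6
= 6.83


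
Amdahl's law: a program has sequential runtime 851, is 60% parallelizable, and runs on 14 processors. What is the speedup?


Amdahl's law: T_p = T × ((1-p) + p/N)
= 851 × ((1-0.6) + 0.6/14)
= 851 × (0.40 + 0.0429)
= 851 × 0.4429
= 376.87
Speedup = 851/376.87
= 2.26×


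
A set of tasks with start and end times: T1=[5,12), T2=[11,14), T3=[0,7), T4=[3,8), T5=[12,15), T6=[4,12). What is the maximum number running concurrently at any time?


Check each time point for overlaps:
  t=5: 4 tasks active (T1, T3, T4, T6)
Max concurrent = 4


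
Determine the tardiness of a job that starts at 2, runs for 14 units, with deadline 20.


Completion = start + processing = 2 + 14 = 16
Tardiness = max(0, C - d) = max(0, 16 - 20)
= max(0, -4)
= 0


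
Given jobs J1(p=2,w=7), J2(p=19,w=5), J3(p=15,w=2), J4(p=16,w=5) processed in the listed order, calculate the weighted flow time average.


Completion times:
  J1: C=2, w×C=7×2=14
  J2: C=21, w×C=5×21=105
  J3: C=36, w×C=2×36=72
  J4: C=52, w×C=5×52=260
Sum w×C = 451
Sum w = 19
Weighted avg = 451/19
= 23.74


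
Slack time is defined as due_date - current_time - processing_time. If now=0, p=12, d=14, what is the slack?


Slack = due - current_time - processing
= 14 - 0 - 12
= 2


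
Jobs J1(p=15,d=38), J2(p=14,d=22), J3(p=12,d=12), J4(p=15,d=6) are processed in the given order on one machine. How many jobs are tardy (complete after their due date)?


Completion vs due date:
  J1: C=15, d=38 → on time
  J2: C=29, d=22 → TARDY
  J3: C=41, d=12 → TARDY
  J4: C=56, d=6 → TARDY
Tardy jobs: J2, J3, J4
Count = 3


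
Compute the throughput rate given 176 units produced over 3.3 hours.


Throughput = units / time
= 176 / 3.3
= 53.3 units/hour


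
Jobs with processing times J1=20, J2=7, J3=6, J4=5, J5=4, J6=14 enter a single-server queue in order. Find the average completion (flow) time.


Completion times:
  J1: completes at 20
  J2: completes at 27
  J3: completes at 33
  J4: completes at 38
  J5: completes at 42
  J6: completes at 56
Sum = 216
Average = 216/6
= 36.00


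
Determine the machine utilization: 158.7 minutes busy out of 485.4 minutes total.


Utilization = busy / total × 100
= 158.7 / 485.4 × 100
= 32.7%


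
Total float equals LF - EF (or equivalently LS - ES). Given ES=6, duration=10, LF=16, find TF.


EF = ES + duration = 6 + 10 = 16
LS = LF - duration = 16 - 10 = 6
Total Float = LF - EF = 16 - 16
(or LS - ES = 6 - 6)
= 0


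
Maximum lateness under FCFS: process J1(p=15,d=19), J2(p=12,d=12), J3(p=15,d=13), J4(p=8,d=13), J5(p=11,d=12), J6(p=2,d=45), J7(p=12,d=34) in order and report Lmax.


Lateness per job (L = C - d):
  J1: C=15, d=19, L=-4
  J2: C=27, d=12, L=15
  J3: C=42, d=13, L=29
  J4: C=50, d=13, L=37
  J5: C=61, d=12, L=49
  J6: C=63, d=45, L=18
  J7: C=75, d=34, L=41
Lmax = max(-4, 15, 29, 37, 49, 18, 41)
= 49


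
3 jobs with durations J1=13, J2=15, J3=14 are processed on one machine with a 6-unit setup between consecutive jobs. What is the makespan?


Makespan = Σ processing + (n-1) × setup
= (13 + 15 + 14) + (3-1)×6
= 42 + 12
= 54 time units


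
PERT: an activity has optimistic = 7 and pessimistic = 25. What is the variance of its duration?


σ² = ((p - o) / 6)² = (p - o)² / 36
= (25 - 7)² / 36
= 18² / 36
= 324 / 36
= 9.0000


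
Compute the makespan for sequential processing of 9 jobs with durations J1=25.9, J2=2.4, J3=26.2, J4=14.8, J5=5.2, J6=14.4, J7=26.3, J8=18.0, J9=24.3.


Sequential makespan: sum all processing times
= 25.9 + 2.4 + 26.2 + 14.8 + 5.2 + 14.4 + 26.3 + 18.0 + 24.3
= 157.5 time units


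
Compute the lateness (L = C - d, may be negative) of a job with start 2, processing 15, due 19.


Completion = 2 + 15 = 17
Lateness = C - d = 17 - 19
= -2


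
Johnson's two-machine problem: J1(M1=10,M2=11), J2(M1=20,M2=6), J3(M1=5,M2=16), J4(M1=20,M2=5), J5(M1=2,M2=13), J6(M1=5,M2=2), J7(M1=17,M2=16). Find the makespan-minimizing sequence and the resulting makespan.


Johnson's rule:
Group 1 (M1≤M2, sort by M1): ['J5', 'J3', 'J1']
Group 2 (M1>M2, sort desc M2): ['J7', 'J2', 'J4', 'J6']
Sequence: J5 → J3 → J1 → J7 → J2 → J4 → J6
Makespan calculation:
  J5: M1 done=2, M2 done=15
  J3: M1 done=7, M2 done=31
  J1: M1 done=17, M2 done=42
  J7: M1 done=34, M2 done=58
  J2: M1 done=54, M2 done=64
  J4: M1 done=74, M2 done=79
  J6: M1 done=79, M2 done=81
= Sequence: J5 → J3 → J1 → J7 → J2 → J4 → J6, Makespan: 81


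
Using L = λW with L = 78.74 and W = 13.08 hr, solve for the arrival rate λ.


Little's law: L = λW → λ = L / W
= 78.74 / 13.08
= 6.02 per hour


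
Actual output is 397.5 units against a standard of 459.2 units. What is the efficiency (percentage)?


Efficiency = (actual / standard) × 100
= (397.5 / 459.2) × 100
= 86.6%


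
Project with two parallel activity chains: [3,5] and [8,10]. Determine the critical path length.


Path A: 3 + 5 = 8
Path B: 8 + 10 = 18
Critical path = longest = max(8, 18)
= 18 (Path B)


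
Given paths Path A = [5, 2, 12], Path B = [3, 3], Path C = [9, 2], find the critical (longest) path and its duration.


Path A: 5 + 2 + 12 = 19
Path B: 3 + 3 = 6
Path C: 9 + 2 = 11
Critical path = longest = max(19, 6, 11)
= 19 (Path A)


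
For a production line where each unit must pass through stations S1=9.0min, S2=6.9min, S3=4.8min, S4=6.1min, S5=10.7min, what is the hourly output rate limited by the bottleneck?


Bottleneck = longest station time
Station times: [9.0, 6.9, 4.8, 6.1, 10.7]
Max = 10.7 min
Rate = 60 / 10.7
= 5.61 units/hour (bottleneck: 10.7min)


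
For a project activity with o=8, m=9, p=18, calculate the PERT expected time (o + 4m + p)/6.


te = (o + 4m + p) / 6
= (8 + 4×9 + 18) / 6
= (8 + 36 + 18) / 6
= 62 / 6
= 10.33


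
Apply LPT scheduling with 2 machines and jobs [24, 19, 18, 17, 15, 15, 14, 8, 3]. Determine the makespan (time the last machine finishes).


Jobs (LPT sorted): [24, 19, 18, 17, 15, 15, 14, 8, 3]
Machines: 2
  J=24 → Machine 1 (load: 0+24=24)
  J=19 → Machine 2 (load: 0+19=19)
  J=18 → Machine 2 (load: 19+18=37)
  J=17 → Machine 1 (load: 24+17=41)
  J=15 → Machine 2 (load: 37+15=52)
  J=15 → Machine 1 (load: 41+15=56)
  J=14 → Machine 2 (load: 52+14=66)
  J=8 → Machine 1 (load: 56+8=64)
  J=3 → Machine 1 (load: 64+3=67)
Machine loads: [67, 66]
Makespan = max = 67 time units


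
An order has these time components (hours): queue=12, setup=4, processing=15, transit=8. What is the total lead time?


Lead time = queue + setup + processing + transit
= 12 + 4 + 15 + 8
= 39 hours


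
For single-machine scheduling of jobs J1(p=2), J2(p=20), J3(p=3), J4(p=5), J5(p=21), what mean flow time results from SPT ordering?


SPT order: J1 → J3 → J4 → J2 → J5
Completion times:
  J1: C=2
  J3: C=5
  J4: C=10
  J2: C=30
  J5: C=51
Sum = 98, n = 5
Mean flow = 98/5
= 19.60


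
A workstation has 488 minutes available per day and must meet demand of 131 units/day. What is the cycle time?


Cycle time = available time / demand
= 488 / 131
= 3.73 min/unit


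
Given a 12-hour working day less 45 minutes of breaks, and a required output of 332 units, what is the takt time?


Available = 12×60 - 45 = 675 min
Takt time = 675 / 332
= 2.03 min/unit


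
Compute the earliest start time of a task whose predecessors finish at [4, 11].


ES = max of all predecessor completion times
Predecessors: [4, 11]
ES = max(4, 11)
= 11


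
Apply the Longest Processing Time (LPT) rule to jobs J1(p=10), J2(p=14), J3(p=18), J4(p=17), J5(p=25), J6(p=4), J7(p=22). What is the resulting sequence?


LPT: sort by longest processing time first
  J5: p=25
  J7: p=22
  J3: p=18
  J4: p=17
  J2: p=14
  J1: p=10
  J6: p=4
Order: J5 → J7 → J3 → J4 → J2 → J1 → J6


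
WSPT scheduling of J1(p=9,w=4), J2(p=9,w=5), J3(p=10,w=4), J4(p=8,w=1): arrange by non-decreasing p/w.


WSPT (Smith's rule): sort by p/w ascending
  J2: p/w = 9/5 = 1.800
  J1: p/w = 9/4 = 2.250
  J3: p/w = 10/4 = 2.500
  J4: p/w = 8/1 = 8.000
Order: J2 → J1 → J3 → J4


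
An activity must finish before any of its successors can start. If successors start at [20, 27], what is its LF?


LF = min of all successor start times
Successors start at: [20, 27]
LF = min(20, 27)
= 20


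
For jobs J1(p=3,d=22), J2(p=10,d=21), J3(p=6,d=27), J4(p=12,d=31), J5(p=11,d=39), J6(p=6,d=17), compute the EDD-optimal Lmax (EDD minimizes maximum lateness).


EDD order: J6 → J2 → J1 → J3 → J4 → J5
Completion and lateness:
  J6: C=6, d=17, L=6-17=-11
  J2: C=16, d=21, L=16-21=-5
  J1: C=19, d=22, L=19-22=-3
  J3: C=25, d=27, L=25-27=-2
  J4: C=37, d=31, L=37-31=6
  J5: C=48, d=39, L=48-39=9
Lmax = max(-11, -5, -3, -2, 6, 9)
= 9


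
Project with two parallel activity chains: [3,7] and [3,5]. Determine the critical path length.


Path A: 3 + 7 = 10
Path B: 3 + 5 = 8
Critical path = longest = max(10, 8)
= 10 (Path A)


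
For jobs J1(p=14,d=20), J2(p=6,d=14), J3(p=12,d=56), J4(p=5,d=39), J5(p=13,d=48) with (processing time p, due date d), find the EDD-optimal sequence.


EDD: sort by earliest due date
  J2: d=14, p=6
  J1: d=20, p=14
  J4: d=39, p=5
  J5: d=48, p=13
  J3: d=56, p=12
Order: J2 → J1 → J4 → J5 → J3


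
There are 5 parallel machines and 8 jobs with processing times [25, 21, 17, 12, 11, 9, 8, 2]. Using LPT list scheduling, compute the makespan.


Jobs (LPT sorted): [25, 21, 17, 12, 11, 9, 8, 2]
Machines: 5
  J=25 → Machine 1 (load: 0+25=25)
  J=21 → Machine 2 (load: 0+21=21)
  J=17 → Machine 3 (load: 0+17=17)
  J=12 → Machine 4 (load: 0+12=12)
  J=11 → Machine 5 (load: 0+11=11)
  J=9 → Machine 5 (load: 11+9=20)
  J=8 → Machine 4 (load: 12+8=20)
  J=2 → Machine 3 (load: 17+2=19)
Machine loads: [25, 21, 19, 20, 20]
Makespan = max = 25 time units


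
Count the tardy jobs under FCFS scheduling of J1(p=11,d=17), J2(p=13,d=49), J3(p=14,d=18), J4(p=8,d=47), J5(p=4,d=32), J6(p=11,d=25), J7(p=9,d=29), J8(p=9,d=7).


Completion vs due date:
  J1: C=11, d=17 → on time
  J2: C=24, d=49 → on time
  J3: C=38, d=18 → TARDY
  J4: C=46, d=47 → on time
  J5: C=50, d=32 → TARDY
  J6: C=61, d=25 → TARDY
  J7: C=70, d=29 → TARDY
  J8: C=79, d=7 → TARDY
Tardy jobs: J3, J5, J6, J7, J8
Count = 5


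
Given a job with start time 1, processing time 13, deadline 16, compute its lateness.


Completion = 1 + 13 = 14
Lateness = C - d = 14 - 16
= -2


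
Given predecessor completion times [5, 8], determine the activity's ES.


ES = max of all predecessor completion times
Predecessors: [5, 8]
ES = max(5, 8)
= 8


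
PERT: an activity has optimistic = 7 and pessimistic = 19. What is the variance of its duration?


σ² = ((p - o) / 6)² = (p - o)² / 36
= (19 - 7)² / 36
= 12² / 36
= 144 / 36
= 4.0000


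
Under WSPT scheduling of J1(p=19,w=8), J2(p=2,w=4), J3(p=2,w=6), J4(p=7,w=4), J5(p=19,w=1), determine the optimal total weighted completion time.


WSPT order (by p/w): J3 → J2 → J4 → J1 → J5
  J3: C=2, w·C=6×2=12
  J2: C=4, w·C=4×4=16
  J4: C=11, w·C=4×11=44
  J1: C=30, w·C=8×30=240
  J5: C=49, w·C=1×49=49
Σ w·C = 361
= 361


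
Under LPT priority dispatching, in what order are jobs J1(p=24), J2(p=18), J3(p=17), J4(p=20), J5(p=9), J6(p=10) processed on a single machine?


LPT: sort by longest processing time first
  J1: p=24
  J4: p=20
  J2: p=18
  J3: p=17
  J6: p=10
  J5: p=9
Order: J1 → J4 → J2 → J3 → J6 → J5


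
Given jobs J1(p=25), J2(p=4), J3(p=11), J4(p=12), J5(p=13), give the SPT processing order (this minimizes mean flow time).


SPT: sort by shortest processing time
  J2: p=4
  J3: p=11
  J4: p=12
  J5: p=13
  J1: p=25
Order: J2 → J3 → J4 → J5 → J1


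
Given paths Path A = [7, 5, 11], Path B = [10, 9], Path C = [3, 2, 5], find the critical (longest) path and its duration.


Path A: 7 + 5 + 11 = 23
Path B: 10 + 9 = 19
Path C: 3 + 2 + 5 = 10
Critical path = longest = max(23, 19, 10)
= 23 (Path A)


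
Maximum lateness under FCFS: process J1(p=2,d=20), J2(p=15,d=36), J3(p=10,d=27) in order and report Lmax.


Lateness per job (L = C - d):
  J1: C=2, d=20, L=-18
  J2: C=17, d=36, L=-19
  J3: C=27, d=27, L=0
Lmax = max(-18, -19, 0)
= 0


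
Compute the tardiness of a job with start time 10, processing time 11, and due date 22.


Completion = start + processing = 10 + 11 = 21
Tardiness = max(0, C - d) = max(0, 21 - 22)
= max(0, -1)
= 0


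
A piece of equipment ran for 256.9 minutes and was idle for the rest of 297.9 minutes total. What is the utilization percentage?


Utilization = busy / total × 100
= 256.9 / 297.9 × 100
= 86.2%


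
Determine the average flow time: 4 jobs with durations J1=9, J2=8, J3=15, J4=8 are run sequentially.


Completion times:
  J1: completes at 9
  J2: completes at 17
  J3: completes at 32
  J4: completes at 40
Sum = 98
Average = 98/4
= 24.50


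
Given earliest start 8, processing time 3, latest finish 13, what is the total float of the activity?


EF = ES + duration = 8 + 3 = 11
LS = LF - duration = 13 - 3 = 10
Total Float = LF - EF = 13 - 11
(or LS - ES = 10 - 8)
= 2


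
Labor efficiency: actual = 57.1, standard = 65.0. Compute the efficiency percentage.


Efficiency = (actual / standard) × 100
= (57.1 / 65.0) × 100
= 87.8%


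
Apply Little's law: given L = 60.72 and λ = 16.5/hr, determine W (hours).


Little's law: L = λW → W = L / λ
= 60.72 / 16.5
= 3.68 hours


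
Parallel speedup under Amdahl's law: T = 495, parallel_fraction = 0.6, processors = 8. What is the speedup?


Amdahl's law: T_p = T × ((1-p) + p/N)
= 495 × ((1-0.6) + 0.6/8)
= 495 × (0.40 + 0.0750)
= 495 × 0.4750
= 235.13
Speedup = 495/235.13
= 2.11×


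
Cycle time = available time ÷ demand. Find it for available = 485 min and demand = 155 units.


Cycle time = available time / demand
= 485 / 155
= 3.13 min/unit


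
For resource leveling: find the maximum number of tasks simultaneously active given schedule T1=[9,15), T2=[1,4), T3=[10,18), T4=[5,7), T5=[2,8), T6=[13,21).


Check each time point for overlaps:
  t=13: 3 tasks active (T1, T3, T6)
Max concurrent = 3


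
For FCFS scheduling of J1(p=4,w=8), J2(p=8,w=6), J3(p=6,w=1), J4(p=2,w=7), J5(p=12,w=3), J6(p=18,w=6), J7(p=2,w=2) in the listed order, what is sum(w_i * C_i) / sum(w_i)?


Completion times:
  J1: C=4, w×C=8×4=32
  J2: C=12, w×C=6×12=72
  J3: C=18, w×C=1×18=18
  J4: C=20, w×C=7×20=140
  J5: C=32, w×C=3×32=96
  J6: C=50, w×C=6×50=300
  J7: C=52, w×C=2×52=104
Sum w×C = 762
Sum w = 33
Weighted avg = 762/33
= 23.09
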